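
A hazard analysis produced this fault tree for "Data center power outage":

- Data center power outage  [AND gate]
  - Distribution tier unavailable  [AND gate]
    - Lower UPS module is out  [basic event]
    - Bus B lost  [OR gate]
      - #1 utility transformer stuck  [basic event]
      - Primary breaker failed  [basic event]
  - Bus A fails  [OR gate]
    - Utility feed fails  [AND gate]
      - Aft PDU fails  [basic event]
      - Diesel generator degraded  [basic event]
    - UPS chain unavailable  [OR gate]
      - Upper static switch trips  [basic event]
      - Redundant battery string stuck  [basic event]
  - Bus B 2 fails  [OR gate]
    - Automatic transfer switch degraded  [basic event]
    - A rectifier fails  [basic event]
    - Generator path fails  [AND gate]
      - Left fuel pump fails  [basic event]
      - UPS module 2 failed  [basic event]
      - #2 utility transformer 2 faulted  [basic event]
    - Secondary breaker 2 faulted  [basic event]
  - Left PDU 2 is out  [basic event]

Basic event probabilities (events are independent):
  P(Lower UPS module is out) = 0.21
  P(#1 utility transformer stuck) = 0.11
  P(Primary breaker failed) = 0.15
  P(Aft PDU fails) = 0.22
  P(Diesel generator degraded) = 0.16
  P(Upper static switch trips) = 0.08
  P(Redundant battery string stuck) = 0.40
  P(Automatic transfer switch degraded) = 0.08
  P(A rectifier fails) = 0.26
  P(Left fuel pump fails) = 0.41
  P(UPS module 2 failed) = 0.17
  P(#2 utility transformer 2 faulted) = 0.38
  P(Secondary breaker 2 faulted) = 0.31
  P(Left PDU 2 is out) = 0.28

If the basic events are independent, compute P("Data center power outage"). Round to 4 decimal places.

P(Bus B lost) [OR] = 1 − (1−0.11) × (1−0.15) = 0.243500
P(Distribution tier unavailable) [AND] = 0.21 × 0.243500 = 0.051135
P(Utility feed fails) [AND] = 0.22 × 0.16 = 0.035200
P(UPS chain unavailable) [OR] = 1 − (1−0.08) × (1−0.40) = 0.448000
P(Bus A fails) [OR] = 1 − (1−0.035200) × (1−0.448000) = 0.467430
P(Generator path fails) [AND] = 0.41 × 0.17 × 0.38 = 0.026486
P(Bus B 2 fails) [OR] = 1 − (1−0.08) × (1−0.26) × (1−0.026486) × (1−0.31) = 0.542690
P(Data center power outage) [AND] = 0.051135 × 0.467430 × 0.542690 × 0.28 = 0.003632
Rounded to 4 decimal places: P(Data center power outage) ≈ 0.0036.

0.0036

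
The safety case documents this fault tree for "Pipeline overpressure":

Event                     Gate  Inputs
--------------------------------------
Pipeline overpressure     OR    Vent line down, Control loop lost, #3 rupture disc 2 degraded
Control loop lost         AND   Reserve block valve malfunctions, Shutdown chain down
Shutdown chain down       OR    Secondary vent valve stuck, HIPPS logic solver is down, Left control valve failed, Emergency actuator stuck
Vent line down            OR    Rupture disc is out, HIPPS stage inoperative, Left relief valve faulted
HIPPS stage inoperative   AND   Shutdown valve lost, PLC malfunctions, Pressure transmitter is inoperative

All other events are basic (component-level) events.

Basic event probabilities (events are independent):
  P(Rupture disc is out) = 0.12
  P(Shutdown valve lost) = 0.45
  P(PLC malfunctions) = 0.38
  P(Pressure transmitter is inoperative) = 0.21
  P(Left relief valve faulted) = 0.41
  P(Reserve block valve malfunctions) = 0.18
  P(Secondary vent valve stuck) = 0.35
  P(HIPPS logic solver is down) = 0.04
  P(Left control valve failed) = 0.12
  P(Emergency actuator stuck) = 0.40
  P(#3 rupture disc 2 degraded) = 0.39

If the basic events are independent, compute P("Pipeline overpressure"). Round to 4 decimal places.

0.7315

P(HIPPS stage inoperative) [AND] = 0.45 × 0.38 × 0.21 = 0.035910
P(Vent line down) [OR] = 1 − (1−0.12) × (1−0.035910) × (1−0.41) = 0.499444
P(Shutdown chain down) [OR] = 1 − (1−0.35) × (1−0.04) × (1−0.12) × (1−0.40) = 0.670528
P(Control loop lost) [AND] = 0.18 × 0.670528 = 0.120695
P(Pipeline overpressure) [OR] = 1 − (1−0.499444) × (1−0.120695) × (1−0.39) = 0.731514
Rounded to 4 decimal places: P(Pipeline overpressure) ≈ 0.7315.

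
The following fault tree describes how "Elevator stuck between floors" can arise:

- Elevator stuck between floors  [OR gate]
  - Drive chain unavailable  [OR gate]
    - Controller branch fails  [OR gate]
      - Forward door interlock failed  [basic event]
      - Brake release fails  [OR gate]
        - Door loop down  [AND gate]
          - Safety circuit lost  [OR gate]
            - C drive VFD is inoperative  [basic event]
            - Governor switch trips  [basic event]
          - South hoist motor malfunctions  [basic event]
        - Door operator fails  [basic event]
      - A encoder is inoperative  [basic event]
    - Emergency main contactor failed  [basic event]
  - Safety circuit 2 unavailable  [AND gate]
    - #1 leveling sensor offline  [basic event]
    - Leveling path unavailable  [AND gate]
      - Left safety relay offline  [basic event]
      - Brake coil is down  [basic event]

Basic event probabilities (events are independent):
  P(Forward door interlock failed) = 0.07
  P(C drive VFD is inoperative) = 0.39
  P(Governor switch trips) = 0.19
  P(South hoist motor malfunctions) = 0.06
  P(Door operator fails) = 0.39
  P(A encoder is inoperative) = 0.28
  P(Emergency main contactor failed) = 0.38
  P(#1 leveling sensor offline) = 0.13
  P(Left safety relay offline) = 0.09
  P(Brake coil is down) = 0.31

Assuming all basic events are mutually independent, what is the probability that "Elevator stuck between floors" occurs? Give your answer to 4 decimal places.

0.7553

P(Safety circuit lost) [OR] = 1 − (1−0.39) × (1−0.19) = 0.505900
P(Door loop down) [AND] = 0.505900 × 0.06 = 0.030354
P(Brake release fails) [OR] = 1 − (1−0.030354) × (1−0.39) = 0.408516
P(Controller branch fails) [OR] = 1 − (1−0.07) × (1−0.408516) × (1−0.28) = 0.603942
P(Drive chain unavailable) [OR] = 1 − (1−0.603942) × (1−0.38) = 0.754444
P(Leveling path unavailable) [AND] = 0.09 × 0.31 = 0.027900
P(Safety circuit 2 unavailable) [AND] = 0.13 × 0.027900 = 0.003627
P(Elevator stuck between floors) [OR] = 1 − (1−0.754444) × (1−0.003627) = 0.755335
Rounded to 4 decimal places: P(Elevator stuck between floors) ≈ 0.7553.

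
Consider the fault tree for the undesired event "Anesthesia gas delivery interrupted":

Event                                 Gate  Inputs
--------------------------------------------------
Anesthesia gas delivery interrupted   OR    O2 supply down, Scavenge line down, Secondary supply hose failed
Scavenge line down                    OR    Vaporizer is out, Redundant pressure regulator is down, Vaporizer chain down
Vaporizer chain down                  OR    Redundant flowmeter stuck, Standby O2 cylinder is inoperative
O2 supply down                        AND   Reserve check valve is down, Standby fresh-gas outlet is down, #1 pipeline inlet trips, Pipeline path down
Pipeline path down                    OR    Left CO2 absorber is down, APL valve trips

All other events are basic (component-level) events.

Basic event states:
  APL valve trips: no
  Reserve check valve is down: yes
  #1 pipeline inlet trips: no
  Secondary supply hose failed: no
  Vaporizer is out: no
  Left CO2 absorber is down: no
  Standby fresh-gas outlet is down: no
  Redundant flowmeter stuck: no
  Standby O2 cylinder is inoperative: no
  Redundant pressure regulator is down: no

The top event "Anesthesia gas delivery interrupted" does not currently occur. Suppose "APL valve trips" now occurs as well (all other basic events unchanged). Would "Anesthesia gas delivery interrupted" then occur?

Counterfactual: set "APL valve trips" to occurred.
Pipeline path down [OR]: Left CO2 absorber is down=not, APL valve trips=occurs → at least one input occurs → occurs.
O2 supply down [AND]: Reserve check valve is down=occurs, Standby fresh-gas outlet is down=not, #1 pipeline inlet trips=not, Pipeline path down=occurs → not all inputs occur → does not occur.
Vaporizer chain down [OR]: Redundant flowmeter stuck=not, Standby O2 cylinder is inoperative=not → no input occurs → does not occur.
Scavenge line down [OR]: Vaporizer is out=not, Redundant pressure regulator is down=not, Vaporizer chain down=not → no input occurs → does not occur.
Anesthesia gas delivery interrupted [OR]: O2 supply down=not, Scavenge line down=not, Secondary supply hose failed=not → no input occurs → does not occur.

No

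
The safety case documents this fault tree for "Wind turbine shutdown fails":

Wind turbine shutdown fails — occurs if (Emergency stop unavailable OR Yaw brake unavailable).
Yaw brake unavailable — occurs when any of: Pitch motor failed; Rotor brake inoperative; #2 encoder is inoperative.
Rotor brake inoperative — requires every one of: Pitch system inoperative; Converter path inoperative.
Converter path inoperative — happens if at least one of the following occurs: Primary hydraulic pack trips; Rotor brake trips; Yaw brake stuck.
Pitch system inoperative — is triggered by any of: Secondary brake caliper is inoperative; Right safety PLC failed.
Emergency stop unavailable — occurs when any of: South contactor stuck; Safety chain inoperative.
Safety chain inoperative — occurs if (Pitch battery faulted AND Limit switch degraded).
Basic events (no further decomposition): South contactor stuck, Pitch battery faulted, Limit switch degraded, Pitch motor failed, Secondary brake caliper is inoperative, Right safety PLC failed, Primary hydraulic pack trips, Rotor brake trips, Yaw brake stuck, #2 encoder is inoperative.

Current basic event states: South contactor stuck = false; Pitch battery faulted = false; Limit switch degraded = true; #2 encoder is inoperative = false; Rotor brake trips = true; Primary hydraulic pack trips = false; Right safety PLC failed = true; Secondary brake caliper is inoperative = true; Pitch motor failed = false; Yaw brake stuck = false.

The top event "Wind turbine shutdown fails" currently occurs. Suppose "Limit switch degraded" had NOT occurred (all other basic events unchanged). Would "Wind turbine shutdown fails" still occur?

Yes

Counterfactual: set "Limit switch degraded" to not occurred.
Safety chain inoperative [AND]: Pitch battery faulted=not, Limit switch degraded=not → not all inputs occur → does not occur.
Emergency stop unavailable [OR]: South contactor stuck=not, Safety chain inoperative=not → no input occurs → does not occur.
Pitch system inoperative [OR]: Secondary brake caliper is inoperative=occurs, Right safety PLC failed=occurs → at least one input occurs → occurs.
Converter path inoperative [OR]: Primary hydraulic pack trips=not, Rotor brake trips=occurs, Yaw brake stuck=not → at least one input occurs → occurs.
Rotor brake inoperative [AND]: Pitch system inoperative=occurs, Converter path inoperative=occurs → all inputs occur → occurs.
Yaw brake unavailable [OR]: Pitch motor failed=not, Rotor brake inoperative=occurs, #2 encoder is inoperative=not → at least one input occurs → occurs.
Wind turbine shutdown fails [OR]: Emergency stop unavailable=not, Yaw brake unavailable=occurs → at least one input occurs → occurs.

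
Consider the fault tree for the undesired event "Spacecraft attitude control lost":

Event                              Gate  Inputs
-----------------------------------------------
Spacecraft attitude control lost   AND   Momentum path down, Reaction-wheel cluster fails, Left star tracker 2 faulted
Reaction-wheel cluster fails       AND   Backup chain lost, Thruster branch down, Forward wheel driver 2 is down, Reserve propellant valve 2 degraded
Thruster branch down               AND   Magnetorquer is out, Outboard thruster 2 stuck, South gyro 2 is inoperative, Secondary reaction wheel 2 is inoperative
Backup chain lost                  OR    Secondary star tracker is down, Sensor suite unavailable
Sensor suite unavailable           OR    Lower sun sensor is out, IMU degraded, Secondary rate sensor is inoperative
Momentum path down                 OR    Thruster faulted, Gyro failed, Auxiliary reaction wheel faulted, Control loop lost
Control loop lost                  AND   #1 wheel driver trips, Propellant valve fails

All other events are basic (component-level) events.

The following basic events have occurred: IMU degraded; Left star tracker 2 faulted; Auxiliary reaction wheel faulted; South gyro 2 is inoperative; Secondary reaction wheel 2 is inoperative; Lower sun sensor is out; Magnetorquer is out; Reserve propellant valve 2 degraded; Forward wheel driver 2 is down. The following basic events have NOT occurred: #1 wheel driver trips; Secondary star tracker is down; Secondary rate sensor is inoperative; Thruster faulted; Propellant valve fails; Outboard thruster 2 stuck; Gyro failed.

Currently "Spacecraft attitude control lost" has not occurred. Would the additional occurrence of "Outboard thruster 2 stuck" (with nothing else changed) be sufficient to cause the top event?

Yes

Counterfactual: set "Outboard thruster 2 stuck" to occurred.
Control loop lost [AND]: #1 wheel driver trips=not, Propellant valve fails=not → not all inputs occur → does not occur.
Momentum path down [OR]: Thruster faulted=not, Gyro failed=not, Auxiliary reaction wheel faulted=occurs, Control loop lost=not → at least one input occurs → occurs.
Sensor suite unavailable [OR]: Lower sun sensor is out=occurs, IMU degraded=occurs, Secondary rate sensor is inoperative=not → at least one input occurs → occurs.
Backup chain lost [OR]: Secondary star tracker is down=not, Sensor suite unavailable=occurs → at least one input occurs → occurs.
Thruster branch down [AND]: Magnetorquer is out=occurs, Outboard thruster 2 stuck=occurs, South gyro 2 is inoperative=occurs, Secondary reaction wheel 2 is inoperative=occurs → all inputs occur → occurs.
Reaction-wheel cluster fails [AND]: Backup chain lost=occurs, Thruster branch down=occurs, Forward wheel driver 2 is down=occurs, Reserve propellant valve 2 degraded=occurs → all inputs occur → occurs.
Spacecraft attitude control lost [AND]: Momentum path down=occurs, Reaction-wheel cluster fails=occurs, Left star tracker 2 faulted=occurs → all inputs occur → occurs.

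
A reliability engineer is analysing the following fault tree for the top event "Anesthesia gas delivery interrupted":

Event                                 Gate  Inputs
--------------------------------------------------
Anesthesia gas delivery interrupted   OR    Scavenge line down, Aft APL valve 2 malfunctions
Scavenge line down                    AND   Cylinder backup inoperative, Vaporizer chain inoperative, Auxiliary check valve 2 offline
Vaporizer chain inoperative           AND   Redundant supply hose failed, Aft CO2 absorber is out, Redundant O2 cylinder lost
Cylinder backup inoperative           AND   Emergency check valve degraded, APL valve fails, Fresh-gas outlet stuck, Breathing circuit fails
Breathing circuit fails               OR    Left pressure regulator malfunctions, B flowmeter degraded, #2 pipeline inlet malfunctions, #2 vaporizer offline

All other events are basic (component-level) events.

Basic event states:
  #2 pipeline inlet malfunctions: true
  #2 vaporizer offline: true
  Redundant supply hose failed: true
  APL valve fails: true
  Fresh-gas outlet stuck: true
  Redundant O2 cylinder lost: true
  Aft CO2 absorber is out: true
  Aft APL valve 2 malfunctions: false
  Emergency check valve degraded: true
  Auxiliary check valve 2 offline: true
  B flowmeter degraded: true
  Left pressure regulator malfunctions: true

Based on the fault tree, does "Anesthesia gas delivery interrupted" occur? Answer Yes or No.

Yes

Breathing circuit fails [OR]: Left pressure regulator malfunctions=occurs, B flowmeter degraded=occurs, #2 pipeline inlet malfunctions=occurs, #2 vaporizer offline=occurs → at least one input occurs → occurs.
Cylinder backup inoperative [AND]: Emergency check valve degraded=occurs, APL valve fails=occurs, Fresh-gas outlet stuck=occurs, Breathing circuit fails=occurs → all inputs occur → occurs.
Vaporizer chain inoperative [AND]: Redundant supply hose failed=occurs, Aft CO2 absorber is out=occurs, Redundant O2 cylinder lost=occurs → all inputs occur → occurs.
Scavenge line down [AND]: Cylinder backup inoperative=occurs, Vaporizer chain inoperative=occurs, Auxiliary check valve 2 offline=occurs → all inputs occur → occurs.
Anesthesia gas delivery interrupted [OR]: Scavenge line down=occurs, Aft APL valve 2 malfunctions=not → at least one input occurs → occurs.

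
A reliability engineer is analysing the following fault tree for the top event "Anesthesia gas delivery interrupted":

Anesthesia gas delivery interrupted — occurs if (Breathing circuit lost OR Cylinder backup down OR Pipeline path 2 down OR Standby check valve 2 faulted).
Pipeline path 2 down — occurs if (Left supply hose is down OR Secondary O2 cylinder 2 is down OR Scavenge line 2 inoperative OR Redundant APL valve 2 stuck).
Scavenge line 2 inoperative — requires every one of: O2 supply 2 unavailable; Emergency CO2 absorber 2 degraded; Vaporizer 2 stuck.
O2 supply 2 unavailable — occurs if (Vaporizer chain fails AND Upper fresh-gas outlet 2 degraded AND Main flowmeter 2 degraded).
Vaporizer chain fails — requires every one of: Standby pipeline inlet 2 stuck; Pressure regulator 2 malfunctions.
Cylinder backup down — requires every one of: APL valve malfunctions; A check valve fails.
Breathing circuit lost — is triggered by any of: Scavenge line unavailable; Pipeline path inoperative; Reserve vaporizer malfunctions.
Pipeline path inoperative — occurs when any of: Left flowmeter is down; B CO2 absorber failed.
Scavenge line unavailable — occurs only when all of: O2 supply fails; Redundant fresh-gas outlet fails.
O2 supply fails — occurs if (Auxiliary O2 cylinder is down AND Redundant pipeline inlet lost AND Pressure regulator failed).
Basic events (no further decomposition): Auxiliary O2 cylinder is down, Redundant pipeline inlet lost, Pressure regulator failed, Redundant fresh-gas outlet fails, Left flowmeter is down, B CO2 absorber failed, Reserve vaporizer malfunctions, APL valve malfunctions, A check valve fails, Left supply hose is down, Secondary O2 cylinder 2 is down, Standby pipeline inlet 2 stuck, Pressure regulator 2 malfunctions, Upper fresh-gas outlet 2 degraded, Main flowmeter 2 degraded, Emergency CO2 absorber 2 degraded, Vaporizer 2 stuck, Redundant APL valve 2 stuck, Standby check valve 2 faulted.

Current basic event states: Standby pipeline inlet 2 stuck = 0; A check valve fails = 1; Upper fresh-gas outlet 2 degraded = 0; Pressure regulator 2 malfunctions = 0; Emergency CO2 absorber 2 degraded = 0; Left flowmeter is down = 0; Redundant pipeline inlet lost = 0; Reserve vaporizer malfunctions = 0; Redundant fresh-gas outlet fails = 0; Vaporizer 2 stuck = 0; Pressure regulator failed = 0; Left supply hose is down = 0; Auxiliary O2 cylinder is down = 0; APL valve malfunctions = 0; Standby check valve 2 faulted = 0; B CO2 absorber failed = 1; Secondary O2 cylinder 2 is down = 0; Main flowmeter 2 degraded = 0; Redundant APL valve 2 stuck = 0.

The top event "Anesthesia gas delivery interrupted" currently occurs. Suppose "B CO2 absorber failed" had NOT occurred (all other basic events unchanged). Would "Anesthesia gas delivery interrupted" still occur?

Counterfactual: set "B CO2 absorber failed" to not occurred.
O2 supply fails [AND]: Auxiliary O2 cylinder is down=not, Redundant pipeline inlet lost=not, Pressure regulator failed=not → not all inputs occur → does not occur.
Scavenge line unavailable [AND]: O2 supply fails=not, Redundant fresh-gas outlet fails=not → not all inputs occur → does not occur.
Pipeline path inoperative [OR]: Left flowmeter is down=not, B CO2 absorber failed=not → no input occurs → does not occur.
Breathing circuit lost [OR]: Scavenge line unavailable=not, Pipeline path inoperative=not, Reserve vaporizer malfunctions=not → no input occurs → does not occur.
Cylinder backup down [AND]: APL valve malfunctions=not, A check valve fails=occurs → not all inputs occur → does not occur.
Vaporizer chain fails [AND]: Standby pipeline inlet 2 stuck=not, Pressure regulator 2 malfunctions=not → not all inputs occur → does not occur.
O2 supply 2 unavailable [AND]: Vaporizer chain fails=not, Upper fresh-gas outlet 2 degraded=not, Main flowmeter 2 degraded=not → not all inputs occur → does not occur.
Scavenge line 2 inoperative [AND]: O2 supply 2 unavailable=not, Emergency CO2 absorber 2 degraded=not, Vaporizer 2 stuck=not → not all inputs occur → does not occur.
Pipeline path 2 down [OR]: Left supply hose is down=not, Secondary O2 cylinder 2 is down=not, Scavenge line 2 inoperative=not, Redundant APL valve 2 stuck=not → no input occurs → does not occur.
Anesthesia gas delivery interrupted [OR]: Breathing circuit lost=not, Cylinder backup down=not, Pipeline path 2 down=not, Standby check valve 2 faulted=not → no input occurs → does not occur.

No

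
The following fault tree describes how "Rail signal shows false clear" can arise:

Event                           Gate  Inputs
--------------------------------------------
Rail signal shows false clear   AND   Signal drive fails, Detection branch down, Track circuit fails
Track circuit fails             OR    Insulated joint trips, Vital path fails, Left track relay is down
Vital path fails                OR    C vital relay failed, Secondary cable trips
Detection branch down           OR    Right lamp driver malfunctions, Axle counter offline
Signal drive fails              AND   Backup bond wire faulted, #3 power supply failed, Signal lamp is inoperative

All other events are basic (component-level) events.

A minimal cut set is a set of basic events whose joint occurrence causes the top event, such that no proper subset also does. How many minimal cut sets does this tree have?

Signal drive fails [AND]: one cut set from each child combined → 1 × 1 × 1 = 1 cut set(s).
Detection branch down [OR]: union of children's cut sets → 2 cut set(s).
Vital path fails [OR]: union of children's cut sets → 2 cut set(s).
Track circuit fails [OR]: union of children's cut sets → 4 cut set(s).
Rail signal shows false clear [AND]: one cut set from each child combined → 1 × 2 × 4 = 8 cut set(s).
Minimal cut sets: {#3 power supply failed, Backup bond wire faulted, Insulated joint trips, Right lamp driver malfunctions, Signal lamp is inoperative}; {#3 power supply failed, Backup bond wire faulted, C vital relay failed, Right lamp driver malfunctions, Signal lamp is inoperative}; {#3 power supply failed, Backup bond wire faulted, Right lamp driver malfunctions, Secondary cable trips, Signal lamp is inoperative}; {#3 power supply failed, Backup bond wire faulted, Left track relay is down, Right lamp driver malfunctions, Signal lamp is inoperative}; {#3 power supply failed, Axle counter offline, Backup bond wire faulted, Insulated joint trips, Signal lamp is inoperative}; {#3 power supply failed, Axle counter offline, Backup bond wire faulted, C vital relay failed, Signal lamp is inoperative}; {#3 power supply failed, Axle counter offline, Backup bond wire faulted, Secondary cable trips, Signal lamp is inoperative}; {#3 power supply failed, Axle counter offline, Backup bond wire faulted, Left track relay is down, Signal lamp is inoperative}.

8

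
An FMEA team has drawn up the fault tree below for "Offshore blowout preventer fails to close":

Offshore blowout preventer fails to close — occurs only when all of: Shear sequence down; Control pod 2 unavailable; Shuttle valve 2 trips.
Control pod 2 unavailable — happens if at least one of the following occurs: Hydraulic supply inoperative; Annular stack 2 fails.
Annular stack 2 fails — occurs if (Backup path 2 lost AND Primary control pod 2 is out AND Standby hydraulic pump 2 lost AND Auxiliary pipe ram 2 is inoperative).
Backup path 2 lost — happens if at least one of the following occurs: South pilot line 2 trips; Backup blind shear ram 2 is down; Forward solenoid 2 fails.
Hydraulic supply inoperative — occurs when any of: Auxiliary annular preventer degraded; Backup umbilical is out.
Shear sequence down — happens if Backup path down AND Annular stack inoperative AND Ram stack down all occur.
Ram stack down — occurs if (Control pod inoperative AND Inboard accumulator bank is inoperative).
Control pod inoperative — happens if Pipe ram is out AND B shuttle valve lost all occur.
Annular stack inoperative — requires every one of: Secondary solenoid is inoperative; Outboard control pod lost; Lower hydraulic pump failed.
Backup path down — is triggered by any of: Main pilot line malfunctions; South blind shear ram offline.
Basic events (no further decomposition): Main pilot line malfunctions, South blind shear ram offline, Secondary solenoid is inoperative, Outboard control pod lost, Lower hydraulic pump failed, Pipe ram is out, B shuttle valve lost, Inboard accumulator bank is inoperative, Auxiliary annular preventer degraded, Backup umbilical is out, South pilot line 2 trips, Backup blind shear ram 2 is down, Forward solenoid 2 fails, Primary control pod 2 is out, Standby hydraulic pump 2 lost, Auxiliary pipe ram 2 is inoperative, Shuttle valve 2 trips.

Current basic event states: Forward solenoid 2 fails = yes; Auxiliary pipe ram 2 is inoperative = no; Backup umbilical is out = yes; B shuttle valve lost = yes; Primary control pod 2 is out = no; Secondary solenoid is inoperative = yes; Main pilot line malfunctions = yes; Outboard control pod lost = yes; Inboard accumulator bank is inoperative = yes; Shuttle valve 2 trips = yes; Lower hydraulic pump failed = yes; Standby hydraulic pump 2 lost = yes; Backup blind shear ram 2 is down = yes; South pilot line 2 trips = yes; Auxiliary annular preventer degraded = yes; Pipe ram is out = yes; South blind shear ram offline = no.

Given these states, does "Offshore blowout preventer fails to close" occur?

Yes

Backup path down [OR]: Main pilot line malfunctions=occurs, South blind shear ram offline=not → at least one input occurs → occurs.
Annular stack inoperative [AND]: Secondary solenoid is inoperative=occurs, Outboard control pod lost=occurs, Lower hydraulic pump failed=occurs → all inputs occur → occurs.
Control pod inoperative [AND]: Pipe ram is out=occurs, B shuttle valve lost=occurs → all inputs occur → occurs.
Ram stack down [AND]: Control pod inoperative=occurs, Inboard accumulator bank is inoperative=occurs → all inputs occur → occurs.
Shear sequence down [AND]: Backup path down=occurs, Annular stack inoperative=occurs, Ram stack down=occurs → all inputs occur → occurs.
Hydraulic supply inoperative [OR]: Auxiliary annular preventer degraded=occurs, Backup umbilical is out=occurs → at least one input occurs → occurs.
Backup path 2 lost [OR]: South pilot line 2 trips=occurs, Backup blind shear ram 2 is down=occurs, Forward solenoid 2 fails=occurs → at least one input occurs → occurs.
Annular stack 2 fails [AND]: Backup path 2 lost=occurs, Primary control pod 2 is out=not, Standby hydraulic pump 2 lost=occurs, Auxiliary pipe ram 2 is inoperative=not → not all inputs occur → does not occur.
Control pod 2 unavailable [OR]: Hydraulic supply inoperative=occurs, Annular stack 2 fails=not → at least one input occurs → occurs.
Offshore blowout preventer fails to close [AND]: Shear sequence down=occurs, Control pod 2 unavailable=occurs, Shuttle valve 2 trips=occurs → all inputs occur → occurs.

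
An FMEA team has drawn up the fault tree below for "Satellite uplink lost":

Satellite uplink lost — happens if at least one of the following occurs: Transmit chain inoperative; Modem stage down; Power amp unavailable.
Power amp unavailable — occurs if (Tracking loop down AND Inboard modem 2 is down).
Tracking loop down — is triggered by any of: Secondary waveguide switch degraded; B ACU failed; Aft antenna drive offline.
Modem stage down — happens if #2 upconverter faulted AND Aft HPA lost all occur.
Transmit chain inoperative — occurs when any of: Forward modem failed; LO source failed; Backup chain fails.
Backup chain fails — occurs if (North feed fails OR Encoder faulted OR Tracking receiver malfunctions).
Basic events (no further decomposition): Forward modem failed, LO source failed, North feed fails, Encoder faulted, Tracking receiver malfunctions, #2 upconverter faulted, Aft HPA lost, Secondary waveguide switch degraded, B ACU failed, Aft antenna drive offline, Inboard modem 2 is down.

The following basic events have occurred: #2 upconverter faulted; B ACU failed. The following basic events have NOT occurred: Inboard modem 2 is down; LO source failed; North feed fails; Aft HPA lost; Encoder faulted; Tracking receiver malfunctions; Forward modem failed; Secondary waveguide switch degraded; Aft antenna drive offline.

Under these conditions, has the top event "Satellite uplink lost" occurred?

No

Backup chain fails [OR]: North feed fails=not, Encoder faulted=not, Tracking receiver malfunctions=not → no input occurs → does not occur.
Transmit chain inoperative [OR]: Forward modem failed=not, LO source failed=not, Backup chain fails=not → no input occurs → does not occur.
Modem stage down [AND]: #2 upconverter faulted=occurs, Aft HPA lost=not → not all inputs occur → does not occur.
Tracking loop down [OR]: Secondary waveguide switch degraded=not, B ACU failed=occurs, Aft antenna drive offline=not → at least one input occurs → occurs.
Power amp unavailable [AND]: Tracking loop down=occurs, Inboard modem 2 is down=not → not all inputs occur → does not occur.
Satellite uplink lost [OR]: Transmit chain inoperative=not, Modem stage down=not, Power amp unavailable=not → no input occurs → does not occur.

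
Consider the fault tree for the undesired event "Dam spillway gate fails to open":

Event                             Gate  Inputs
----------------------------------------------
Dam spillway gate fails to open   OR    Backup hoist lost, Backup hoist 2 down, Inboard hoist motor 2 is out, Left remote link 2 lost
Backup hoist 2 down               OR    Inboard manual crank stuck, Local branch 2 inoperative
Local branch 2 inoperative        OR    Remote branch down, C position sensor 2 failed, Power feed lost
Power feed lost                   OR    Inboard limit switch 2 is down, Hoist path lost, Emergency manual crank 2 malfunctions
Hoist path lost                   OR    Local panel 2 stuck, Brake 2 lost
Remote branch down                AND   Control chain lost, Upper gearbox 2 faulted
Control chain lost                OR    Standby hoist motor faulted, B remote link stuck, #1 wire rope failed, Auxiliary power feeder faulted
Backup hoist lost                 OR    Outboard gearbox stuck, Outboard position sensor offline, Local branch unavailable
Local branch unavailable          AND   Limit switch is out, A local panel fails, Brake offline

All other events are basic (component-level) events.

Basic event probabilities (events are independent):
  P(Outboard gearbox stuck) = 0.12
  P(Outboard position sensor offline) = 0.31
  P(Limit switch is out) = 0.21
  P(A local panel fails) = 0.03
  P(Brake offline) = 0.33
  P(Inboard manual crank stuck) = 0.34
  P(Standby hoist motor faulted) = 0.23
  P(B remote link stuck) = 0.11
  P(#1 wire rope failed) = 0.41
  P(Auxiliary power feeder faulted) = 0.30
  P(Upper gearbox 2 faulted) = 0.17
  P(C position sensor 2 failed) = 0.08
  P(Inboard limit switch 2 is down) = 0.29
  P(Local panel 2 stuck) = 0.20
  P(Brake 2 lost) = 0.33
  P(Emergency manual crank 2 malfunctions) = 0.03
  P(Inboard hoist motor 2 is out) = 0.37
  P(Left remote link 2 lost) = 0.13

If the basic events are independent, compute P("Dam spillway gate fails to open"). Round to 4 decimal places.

P(Local branch unavailable) [AND] = 0.21 × 0.03 × 0.33 = 0.002079
P(Backup hoist lost) [OR] = 1 − (1−0.12) × (1−0.31) × (1−0.002079) = 0.394062
P(Control chain lost) [OR] = 1 − (1−0.23) × (1−0.11) × (1−0.41) × (1−0.30) = 0.716971
P(Remote branch down) [AND] = 0.716971 × 0.17 = 0.121885
P(Hoist path lost) [OR] = 1 − (1−0.20) × (1−0.33) = 0.464000
P(Power feed lost) [OR] = 1 − (1−0.29) × (1−0.464000) × (1−0.03) = 0.630857
P(Local branch 2 inoperative) [OR] = 1 − (1−0.121885) × (1−0.08) × (1−0.630857) = 0.701782
P(Backup hoist 2 down) [OR] = 1 − (1−0.34) × (1−0.701782) = 0.803176
P(Dam spillway gate fails to open) [OR] = 1 − (1−0.394062) × (1−0.803176) × (1−0.37) × (1−0.13) = 0.934632
Rounded to 4 decimal places: P(Dam spillway gate fails to open) ≈ 0.9346.

0.9346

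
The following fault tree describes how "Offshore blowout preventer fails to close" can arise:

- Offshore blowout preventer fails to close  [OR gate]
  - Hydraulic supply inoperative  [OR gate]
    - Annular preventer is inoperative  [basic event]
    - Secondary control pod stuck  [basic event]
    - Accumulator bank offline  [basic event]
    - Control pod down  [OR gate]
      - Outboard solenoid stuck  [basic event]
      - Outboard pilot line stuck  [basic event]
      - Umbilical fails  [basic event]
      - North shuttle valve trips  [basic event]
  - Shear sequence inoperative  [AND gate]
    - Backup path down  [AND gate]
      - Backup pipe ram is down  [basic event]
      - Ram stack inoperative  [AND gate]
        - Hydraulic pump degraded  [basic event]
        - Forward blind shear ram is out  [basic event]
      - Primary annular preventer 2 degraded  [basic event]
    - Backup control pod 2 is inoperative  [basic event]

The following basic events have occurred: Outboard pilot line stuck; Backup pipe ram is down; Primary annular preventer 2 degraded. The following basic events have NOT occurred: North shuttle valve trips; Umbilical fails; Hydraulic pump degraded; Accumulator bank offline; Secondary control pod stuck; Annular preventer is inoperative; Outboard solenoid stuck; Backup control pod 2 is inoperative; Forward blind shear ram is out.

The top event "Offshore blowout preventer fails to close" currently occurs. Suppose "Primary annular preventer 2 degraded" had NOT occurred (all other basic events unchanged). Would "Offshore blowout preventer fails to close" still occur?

Yes

Counterfactual: set "Primary annular preventer 2 degraded" to not occurred.
Control pod down [OR]: Outboard solenoid stuck=not, Outboard pilot line stuck=occurs, Umbilical fails=not, North shuttle valve trips=not → at least one input occurs → occurs.
Hydraulic supply inoperative [OR]: Annular preventer is inoperative=not, Secondary control pod stuck=not, Accumulator bank offline=not, Control pod down=occurs → at least one input occurs → occurs.
Ram stack inoperative [AND]: Hydraulic pump degraded=not, Forward blind shear ram is out=not → not all inputs occur → does not occur.
Backup path down [AND]: Backup pipe ram is down=occurs, Ram stack inoperative=not, Primary annular preventer 2 degraded=not → not all inputs occur → does not occur.
Shear sequence inoperative [AND]: Backup path down=not, Backup control pod 2 is inoperative=not → not all inputs occur → does not occur.
Offshore blowout preventer fails to close [OR]: Hydraulic supply inoperative=occurs, Shear sequence inoperative=not → at least one input occurs → occurs.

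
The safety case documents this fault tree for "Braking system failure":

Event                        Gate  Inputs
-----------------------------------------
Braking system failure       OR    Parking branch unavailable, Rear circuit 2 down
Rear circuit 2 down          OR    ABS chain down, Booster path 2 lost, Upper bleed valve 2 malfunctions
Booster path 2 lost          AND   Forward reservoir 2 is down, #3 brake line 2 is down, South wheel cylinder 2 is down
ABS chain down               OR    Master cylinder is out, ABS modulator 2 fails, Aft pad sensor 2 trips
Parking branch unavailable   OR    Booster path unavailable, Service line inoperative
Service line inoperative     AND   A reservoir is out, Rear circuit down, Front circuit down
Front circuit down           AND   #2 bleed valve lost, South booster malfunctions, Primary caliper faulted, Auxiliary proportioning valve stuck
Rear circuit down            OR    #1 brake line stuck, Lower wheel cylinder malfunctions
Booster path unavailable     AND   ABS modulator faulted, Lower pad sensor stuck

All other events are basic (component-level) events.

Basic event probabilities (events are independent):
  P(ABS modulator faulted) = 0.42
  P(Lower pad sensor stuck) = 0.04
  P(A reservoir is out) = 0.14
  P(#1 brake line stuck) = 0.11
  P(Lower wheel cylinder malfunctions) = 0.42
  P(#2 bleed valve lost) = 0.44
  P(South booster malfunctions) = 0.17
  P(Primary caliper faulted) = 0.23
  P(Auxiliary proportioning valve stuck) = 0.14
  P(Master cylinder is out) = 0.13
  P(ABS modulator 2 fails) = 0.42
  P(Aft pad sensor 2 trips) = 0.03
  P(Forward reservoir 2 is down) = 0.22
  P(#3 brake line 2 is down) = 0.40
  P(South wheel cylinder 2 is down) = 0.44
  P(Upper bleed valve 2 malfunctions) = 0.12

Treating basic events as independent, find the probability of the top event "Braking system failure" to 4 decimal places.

P(Booster path unavailable) [AND] = 0.42 × 0.04 = 0.016800
P(Rear circuit down) [OR] = 1 − (1−0.11) × (1−0.42) = 0.483800
P(Front circuit down) [AND] = 0.44 × 0.17 × 0.23 × 0.14 = 0.002409
P(Service line inoperative) [AND] = 0.14 × 0.483800 × 0.002409 = 0.000163
P(Parking branch unavailable) [OR] = 1 − (1−0.016800) × (1−0.000163) = 0.016960
P(ABS chain down) [OR] = 1 − (1−0.13) × (1−0.42) × (1−0.03) = 0.510538
P(Booster path 2 lost) [AND] = 0.22 × 0.40 × 0.44 = 0.038720
P(Rear circuit 2 down) [OR] = 1 − (1−0.510538) × (1−0.038720) × (1−0.12) = 0.585951
P(Braking system failure) [OR] = 1 − (1−0.016960) × (1−0.585951) = 0.592973
Rounded to 4 decimal places: P(Braking system failure) ≈ 0.5930.

0.5930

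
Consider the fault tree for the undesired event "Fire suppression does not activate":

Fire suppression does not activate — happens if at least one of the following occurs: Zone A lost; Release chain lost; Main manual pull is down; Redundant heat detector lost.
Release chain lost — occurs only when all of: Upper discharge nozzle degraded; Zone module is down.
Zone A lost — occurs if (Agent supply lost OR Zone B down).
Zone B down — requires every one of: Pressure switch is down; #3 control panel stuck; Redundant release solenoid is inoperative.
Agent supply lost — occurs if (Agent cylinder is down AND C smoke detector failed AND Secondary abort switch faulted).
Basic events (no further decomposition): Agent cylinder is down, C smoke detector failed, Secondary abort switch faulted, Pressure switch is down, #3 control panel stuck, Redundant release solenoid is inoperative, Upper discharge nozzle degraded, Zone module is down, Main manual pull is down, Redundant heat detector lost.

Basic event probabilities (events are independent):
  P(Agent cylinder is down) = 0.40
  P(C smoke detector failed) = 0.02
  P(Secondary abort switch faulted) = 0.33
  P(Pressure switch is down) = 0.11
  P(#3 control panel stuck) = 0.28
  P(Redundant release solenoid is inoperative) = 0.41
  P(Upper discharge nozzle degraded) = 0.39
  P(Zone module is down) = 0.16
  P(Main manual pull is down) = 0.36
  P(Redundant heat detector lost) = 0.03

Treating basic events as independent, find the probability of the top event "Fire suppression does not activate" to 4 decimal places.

0.4268

P(Agent supply lost) [AND] = 0.40 × 0.02 × 0.33 = 0.002640
P(Zone B down) [AND] = 0.11 × 0.28 × 0.41 = 0.012628
P(Zone A lost) [OR] = 1 − (1−0.002640) × (1−0.012628) = 0.015235
P(Release chain lost) [AND] = 0.39 × 0.16 = 0.062400
P(Fire suppression does not activate) [OR] = 1 − (1−0.015235) × (1−0.062400) × (1−0.36) × (1−0.03) = 0.426806
Rounded to 4 decimal places: P(Fire suppression does not activate) ≈ 0.4268.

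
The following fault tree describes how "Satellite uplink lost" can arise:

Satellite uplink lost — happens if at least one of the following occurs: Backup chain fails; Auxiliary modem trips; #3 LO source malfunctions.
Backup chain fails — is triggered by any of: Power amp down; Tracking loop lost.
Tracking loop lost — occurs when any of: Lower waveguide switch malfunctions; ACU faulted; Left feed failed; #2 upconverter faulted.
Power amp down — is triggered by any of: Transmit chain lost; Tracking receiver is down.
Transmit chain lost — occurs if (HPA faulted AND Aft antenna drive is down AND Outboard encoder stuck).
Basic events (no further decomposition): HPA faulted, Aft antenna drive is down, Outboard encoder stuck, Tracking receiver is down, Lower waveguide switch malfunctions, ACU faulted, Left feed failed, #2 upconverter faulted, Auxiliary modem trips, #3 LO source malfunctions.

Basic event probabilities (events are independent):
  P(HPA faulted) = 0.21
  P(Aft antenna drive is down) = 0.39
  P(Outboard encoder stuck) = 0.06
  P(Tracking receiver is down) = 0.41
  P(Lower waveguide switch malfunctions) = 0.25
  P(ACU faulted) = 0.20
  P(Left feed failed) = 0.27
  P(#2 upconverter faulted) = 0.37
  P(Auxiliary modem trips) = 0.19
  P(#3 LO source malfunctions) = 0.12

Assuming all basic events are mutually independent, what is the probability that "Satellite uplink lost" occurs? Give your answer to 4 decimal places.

0.8845

P(Transmit chain lost) [AND] = 0.21 × 0.39 × 0.06 = 0.004914
P(Power amp down) [OR] = 1 − (1−0.004914) × (1−0.41) = 0.412899
P(Tracking loop lost) [OR] = 1 − (1−0.25) × (1−0.20) × (1−0.27) × (1−0.37) = 0.724060
P(Backup chain fails) [OR] = 1 − (1−0.412899) × (1−0.724060) = 0.837995
P(Satellite uplink lost) [OR] = 1 − (1−0.837995) × (1−0.19) × (1−0.12) = 0.884523
Rounded to 4 decimal places: P(Satellite uplink lost) ≈ 0.8845.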